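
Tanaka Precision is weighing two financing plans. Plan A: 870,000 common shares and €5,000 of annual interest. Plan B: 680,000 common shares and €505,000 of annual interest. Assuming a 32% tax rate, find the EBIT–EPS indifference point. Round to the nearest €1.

€2,294,474

At indifference, (EBIT − 5,000)(1 − t)/870,000 = (EBIT − 505,000)(1 − t)/680,000.
The (1 − t) factor cancels: (EBIT − 5,000) × 680,000 = (EBIT − 505,000) × 870,000.
Solving, EBIT = (505,000·870,000 − 5,000·680,000) / (870,000 − 680,000) = 435,950,000,000 / 190,000 = 2,294,473.68.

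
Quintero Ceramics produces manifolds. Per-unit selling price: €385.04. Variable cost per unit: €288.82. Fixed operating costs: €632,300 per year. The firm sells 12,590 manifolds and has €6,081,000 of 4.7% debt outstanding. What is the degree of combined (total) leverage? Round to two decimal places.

Contribution at this volume is 12,590 × €96.22 = €1,211,409.80.
Subtracting fixed costs: EBIT = €1,211,409.80 − €632,300 = €579,109.80. Interest = €285,807.00, so EBIT − I = €293,302.80.
DCL = contribution ÷ (EBIT − I) = €1,211,409.80 ÷ €293,302.80 = 4.1302.

4.13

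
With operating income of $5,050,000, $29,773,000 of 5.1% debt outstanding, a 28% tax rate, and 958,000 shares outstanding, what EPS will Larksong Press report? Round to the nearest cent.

Pre-tax income = $5,050,000 − $1,518,423.00 = $3,531,577.00.
After tax at 28%: net income = $3,531,577.00 × 0.72 = $2,542,735.44.
EPS = $2,542,735.44 ÷ 958,000 = $2.65.

$2.65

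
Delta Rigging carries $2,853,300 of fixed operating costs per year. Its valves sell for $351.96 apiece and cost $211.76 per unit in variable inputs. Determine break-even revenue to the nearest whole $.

$7,162,963

Contribution margin per unit = $351.96 − $211.76 = $140.20, a CM ratio of $140.20 ÷ $351.96 = 0.3983.
Break-even sales = FC ÷ CM ratio = $2,853,300 × $351.96 / $140.20 = $7,162,963.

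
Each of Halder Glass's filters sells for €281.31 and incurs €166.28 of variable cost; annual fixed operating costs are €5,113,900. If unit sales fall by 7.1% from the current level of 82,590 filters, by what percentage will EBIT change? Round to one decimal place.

-15.4%

Contribution at this volume is 82,590 × €115.03 = €9,500,327.70.
Subtracting fixed costs: EBIT = €9,500,327.70 − €5,113,900 = €4,386,427.70.
So DOL = total CM / EBIT = €9,500,327.70 / €4,386,427.70 = 2.1658.
%ΔEBIT = DOL × %ΔSales = 2.1658 × -7.1% = -15.4%.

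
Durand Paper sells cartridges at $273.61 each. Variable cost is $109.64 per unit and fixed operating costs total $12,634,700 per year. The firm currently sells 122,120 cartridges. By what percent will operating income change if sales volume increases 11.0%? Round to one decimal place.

Contribution at this volume is 122,120 × $163.97 = $20,024,016.40.
Operating income = contribution − fixed costs = $20,024,016.40 − $12,634,700 = $7,389,316.40.
So DOL = total CM / EBIT = $20,024,016.40 / $7,389,316.40 = 2.7099.
%ΔEBIT = DOL × %ΔSales = 2.7099 × +11.0% = +29.8%.

+29.8%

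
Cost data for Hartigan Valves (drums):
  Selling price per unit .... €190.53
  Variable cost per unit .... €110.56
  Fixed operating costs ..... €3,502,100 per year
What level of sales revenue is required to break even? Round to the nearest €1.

€8,343,818

CM per unit = €190.53 − €110.56 = €79.97; CM ratio = €79.97 / €190.53 = 0.4197.
Break-even revenue = fixed costs × price ÷ CM = €3,502,100 × €190.53 ÷ €79.97 = €8,343,818.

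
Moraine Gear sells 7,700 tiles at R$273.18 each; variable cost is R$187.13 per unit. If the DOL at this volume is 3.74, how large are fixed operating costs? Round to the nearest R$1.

Total contribution margin = 7,700 × R$86.05 = R$662,585.00.
Since DOL = CM ÷ EBIT, EBIT = R$662,585.00 ÷ 3.74 = R$177,161.76.
And FC = contribution − EBIT = R$662,585.00 − R$177,161.76 = R$485,423.

R$485,423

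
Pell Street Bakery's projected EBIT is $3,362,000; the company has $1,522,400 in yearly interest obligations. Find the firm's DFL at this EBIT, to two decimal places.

1.83

Annual interest charges come to $1,522,400.00.
DFL = EBIT ÷ (EBIT − I) = $3,362,000 ÷ ($3,362,000 − $1,522,400.00) = $3,362,000 ÷ $1,839,600.00 = 1.8276.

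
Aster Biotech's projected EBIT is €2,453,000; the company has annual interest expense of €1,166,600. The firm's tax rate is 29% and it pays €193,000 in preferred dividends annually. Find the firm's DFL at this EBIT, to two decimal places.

2.42

Interest = €1,166,600.00.
Preferred dividends grossed up pre-tax: €193,000 / (1 − 0.29) = €271,830.99.
DFL = EBIT ÷ [EBIT − I − D_p/(1−t)] = €2,453,000 ÷ [€2,453,000 − €1,166,600.00 − €271,830.99] = €2,453,000 ÷ €1,014,569.01 = 2.4178.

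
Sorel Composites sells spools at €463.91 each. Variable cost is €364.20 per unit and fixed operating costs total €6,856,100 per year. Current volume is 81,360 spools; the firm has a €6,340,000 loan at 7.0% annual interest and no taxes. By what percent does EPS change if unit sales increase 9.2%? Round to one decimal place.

+91.9%

Contribution at this volume is 81,360 × €99.71 = €8,112,405.60.
Subtracting fixed costs: EBIT = €8,112,405.60 − €6,856,100 = €1,256,305.60.
After interest of €443,800.00, pre-tax earnings = €812,505.60.
DCL = total CM / (EBIT − I) = €8,112,405.60 / €812,505.60 = 9.9844.
%ΔEPS = DCL × %ΔSales = 9.9844 × +9.2% = +91.9%.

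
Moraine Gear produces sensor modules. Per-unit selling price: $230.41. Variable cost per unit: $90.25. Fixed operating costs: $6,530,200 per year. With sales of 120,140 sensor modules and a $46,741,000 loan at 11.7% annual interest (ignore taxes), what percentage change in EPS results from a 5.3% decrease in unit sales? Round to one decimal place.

-18.4%

At 120,140 units, contribution = 120,140 × $140.16 = $16,838,822.40.
Operating income = contribution − fixed costs = $16,838,822.40 − $6,530,200 = $10,308,622.40.
After interest of $5,468,697.00, pre-tax earnings = $4,839,925.40.
DCL = total CM / (EBIT − I) = $16,838,822.40 / $4,839,925.40 = 3.4791.
%ΔEPS = DCL × %ΔSales = 3.4791 × -5.3% = -18.4%.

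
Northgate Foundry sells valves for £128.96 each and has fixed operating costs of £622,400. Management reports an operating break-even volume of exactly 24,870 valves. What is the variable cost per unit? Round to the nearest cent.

£103.93

Contribution per unit must be FC / Q = £622,400 / 24,870 = £25.0261.
Hence VC = price − CM = £128.96 − £25.0261 = £103.93.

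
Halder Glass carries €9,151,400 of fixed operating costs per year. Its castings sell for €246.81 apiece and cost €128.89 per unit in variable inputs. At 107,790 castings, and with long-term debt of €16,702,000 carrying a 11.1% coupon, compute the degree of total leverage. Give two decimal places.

Contribution at this volume is 107,790 × €117.92 = €12,710,596.80.
Subtracting fixed costs: EBIT = €12,710,596.80 − €9,151,400 = €3,559,196.80. Interest = €1,853,922.00, so EBIT − I = €1,705,274.80.
Degree of total leverage = total CM / (EBIT − interest) = €12,710,596.80 / €1,705,274.80 = 7.4537.

7.45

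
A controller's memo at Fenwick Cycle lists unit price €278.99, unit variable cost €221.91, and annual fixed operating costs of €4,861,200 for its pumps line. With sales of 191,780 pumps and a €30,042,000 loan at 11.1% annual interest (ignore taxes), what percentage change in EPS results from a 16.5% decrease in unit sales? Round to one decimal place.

-65.7%

Contribution at this volume is 191,780 × €57.08 = €10,946,802.40.
EBIT = €10,946,802.40 − €4,861,200 = €6,085,602.40.
Interest = €3,334,662.00, so EBIT − I = €2,750,940.40.
Degree of combined leverage = contribution ÷ (EBIT − I) = €10,946,802.40 ÷ €2,750,940.40 = 3.9793.
%ΔEPS = DCL × %ΔSales = 3.9793 × -16.5% = -65.7%.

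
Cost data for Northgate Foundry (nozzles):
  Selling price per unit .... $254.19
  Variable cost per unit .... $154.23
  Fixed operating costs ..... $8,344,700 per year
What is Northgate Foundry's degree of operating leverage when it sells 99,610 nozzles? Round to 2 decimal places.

At 99,610 units, contribution = 99,610 × $99.96 = $9,957,015.60.
Subtracting fixed costs: EBIT = $9,957,015.60 − $8,344,700 = $1,612,315.60.
So DOL = total CM / EBIT = $9,957,015.60 / $1,612,315.60 = 6.1756.

6.18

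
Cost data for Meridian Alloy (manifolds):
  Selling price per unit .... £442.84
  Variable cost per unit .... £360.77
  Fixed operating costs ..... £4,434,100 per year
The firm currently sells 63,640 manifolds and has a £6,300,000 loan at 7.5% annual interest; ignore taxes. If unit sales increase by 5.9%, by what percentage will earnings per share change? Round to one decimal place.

+97.4%

Contribution at this volume is 63,640 × £82.07 = £5,222,934.80.
Operating income = contribution − fixed costs = £5,222,934.80 − £4,434,100 = £788,834.80.
Interest = £472,500.00, so EBIT − I = £316,334.80.
DCL = total CM / (EBIT − I) = £5,222,934.80 / £316,334.80 = 16.5108.
EPS therefore changes by 16.5108 × (+5.9%) = +97.4%.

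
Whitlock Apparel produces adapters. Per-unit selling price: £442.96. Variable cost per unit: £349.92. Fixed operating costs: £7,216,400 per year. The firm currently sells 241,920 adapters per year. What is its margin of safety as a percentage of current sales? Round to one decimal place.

Contribution margin per unit = £442.96 − £349.92 = £93.04. Break-even units = £7,216,400 ÷ £93.04 = 77,562.34; break-even revenue = 77,562.34 × £442.96 = £34,357,013.59.
Actual sales revenue = 241,920 × £442.96 = £107,160,883.20.
Margin of safety = (£107,160,883.20 − £34,357,013.59) ÷ £107,160,883.20 = 67.9%.

67.9%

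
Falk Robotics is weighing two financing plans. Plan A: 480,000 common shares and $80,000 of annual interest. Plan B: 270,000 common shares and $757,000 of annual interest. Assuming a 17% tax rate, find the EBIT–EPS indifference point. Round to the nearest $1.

At indifference, (EBIT − 80,000)(1 − t)/480,000 = (EBIT − 757,000)(1 − t)/270,000.
The (1 − t) factor cancels: (EBIT − 80,000) × 270,000 = (EBIT − 757,000) × 480,000.
Solving, EBIT = (757,000·480,000 − 80,000·270,000) / (480,000 − 270,000) = 341,760,000,000 / 210,000 = 1,627,428.57.

$1,627,429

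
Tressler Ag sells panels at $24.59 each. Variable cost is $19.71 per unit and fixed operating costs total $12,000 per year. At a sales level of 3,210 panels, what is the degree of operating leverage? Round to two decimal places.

4.27

Total contribution margin = 3,210 × $4.88 = $15,664.80.
Operating income = contribution − fixed costs = $15,664.80 − $12,000 = $3,664.80.
So DOL = total CM / EBIT = $15,664.80 / $3,664.80 = 4.2744.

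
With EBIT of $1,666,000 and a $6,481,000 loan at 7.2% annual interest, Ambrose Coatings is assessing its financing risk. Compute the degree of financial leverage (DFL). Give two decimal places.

Interest = $466,632.00.
Degree of financial leverage = EBIT / (EBIT − interest) = $1,666,000 / $1,199,368.00 = 1.3891.

1.39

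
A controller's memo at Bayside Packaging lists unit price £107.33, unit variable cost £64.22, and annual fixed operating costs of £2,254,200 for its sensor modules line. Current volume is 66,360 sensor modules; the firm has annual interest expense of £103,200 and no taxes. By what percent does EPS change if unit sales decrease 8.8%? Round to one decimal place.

-50.0%

Total contribution margin = 66,360 × £43.11 = £2,860,779.60.
Subtracting fixed costs: EBIT = £2,860,779.60 − £2,254,200 = £606,579.60.
After interest of £103,200.00, pre-tax earnings = £503,379.60.
Degree of combined leverage = contribution ÷ (EBIT − I) = £2,860,779.60 ÷ £503,379.60 = 5.6831.
%ΔEPS = DCL × %ΔSales = 5.6831 × -8.8% = -50.0%.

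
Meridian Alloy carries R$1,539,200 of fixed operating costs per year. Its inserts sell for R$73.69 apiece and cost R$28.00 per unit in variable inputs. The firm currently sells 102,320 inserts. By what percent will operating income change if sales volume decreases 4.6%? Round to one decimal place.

-6.9%

Total contribution margin = 102,320 × R$45.69 = R$4,675,000.80.
Subtracting fixed costs: EBIT = R$4,675,000.80 − R$1,539,200 = R$3,135,800.80.
So DOL = total CM / EBIT = R$4,675,000.80 / R$3,135,800.80 = 1.4908.
Operating income changes by 1.4908 × -4.6% = -6.9%.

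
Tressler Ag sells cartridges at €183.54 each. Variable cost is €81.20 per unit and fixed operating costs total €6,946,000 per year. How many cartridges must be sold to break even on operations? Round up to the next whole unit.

67,872 cartridges

Unit CM = price − variable cost = €183.54 − €81.20 = €102.34.
Units to break even: €6,946,000 ÷ €102.34 = 67,871.80, rounded up to 67,872.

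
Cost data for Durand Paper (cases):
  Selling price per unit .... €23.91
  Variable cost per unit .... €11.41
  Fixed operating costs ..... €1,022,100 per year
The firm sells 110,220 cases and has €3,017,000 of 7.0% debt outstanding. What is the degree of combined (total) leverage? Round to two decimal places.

9.54

At 110,220 units, contribution = 110,220 × €12.50 = €1,377,750.00.
Subtracting fixed costs: EBIT = €1,377,750.00 − €1,022,100 = €355,650.00. Interest = €211,190.00, so EBIT − I = €144,460.00.
Degree of total leverage = total CM / (EBIT − interest) = €1,377,750.00 / €144,460.00 = 9.5372.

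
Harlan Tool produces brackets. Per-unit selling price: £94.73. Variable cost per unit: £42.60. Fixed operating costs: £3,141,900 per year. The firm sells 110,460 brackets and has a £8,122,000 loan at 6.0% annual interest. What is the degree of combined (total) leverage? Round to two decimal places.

Total contribution margin = 110,460 × £52.13 = £5,758,279.80.
EBIT = £5,758,279.80 − £3,141,900 = £2,616,379.80. Interest = £487,320.00, so EBIT − I = £2,129,059.80.
Degree of total leverage = total CM / (EBIT − interest) = £5,758,279.80 / £2,129,059.80 = 2.7046.

2.70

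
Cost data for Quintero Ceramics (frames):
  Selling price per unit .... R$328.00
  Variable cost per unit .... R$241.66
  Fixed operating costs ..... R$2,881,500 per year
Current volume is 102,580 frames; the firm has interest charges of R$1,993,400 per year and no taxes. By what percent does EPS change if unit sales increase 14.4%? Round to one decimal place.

+32.0%

At 102,580 units, contribution = 102,580 × R$86.34 = R$8,856,757.20.
Subtracting fixed costs: EBIT = R$8,856,757.20 − R$2,881,500 = R$5,975,257.20.
After interest of R$1,993,400.00, pre-tax earnings = R$3,981,857.20.
Degree of combined leverage = contribution ÷ (EBIT − I) = R$8,856,757.20 ÷ R$3,981,857.20 = 2.2243.
EPS therefore changes by 2.2243 × (+14.4%) = +32.0%.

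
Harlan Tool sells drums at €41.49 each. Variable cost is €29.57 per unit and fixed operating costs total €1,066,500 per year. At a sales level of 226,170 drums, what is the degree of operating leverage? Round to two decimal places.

At 226,170 units, contribution = 226,170 × €11.92 = €2,695,946.40.
EBIT = €2,695,946.40 − €1,066,500 = €1,629,446.40.
DOL = contribution ÷ EBIT = €2,695,946.40 ÷ €1,629,446.40 = 1.6545.

1.65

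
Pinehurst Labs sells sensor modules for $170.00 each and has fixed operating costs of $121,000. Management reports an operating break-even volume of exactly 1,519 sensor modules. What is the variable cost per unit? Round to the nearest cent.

$90.34

At break-even, FC = Q × (P − VC), so P − VC = $121,000 ÷ 1,519 = $79.6577.
Variable cost per unit = $170.00 − $79.6577 = $90.34.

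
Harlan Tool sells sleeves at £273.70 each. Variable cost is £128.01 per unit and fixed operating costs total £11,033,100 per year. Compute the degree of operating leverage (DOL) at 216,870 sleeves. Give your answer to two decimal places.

Total contribution margin = 216,870 × £145.69 = £31,595,790.30.
Subtracting fixed costs: EBIT = £31,595,790.30 − £11,033,100 = £20,562,690.30.
So DOL = total CM / EBIT = £31,595,790.30 / £20,562,690.30 = 1.5366.

1.54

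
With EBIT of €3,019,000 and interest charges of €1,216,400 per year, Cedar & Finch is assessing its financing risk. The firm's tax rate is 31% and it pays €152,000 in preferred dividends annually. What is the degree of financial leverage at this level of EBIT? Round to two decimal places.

1.91

Interest = €1,216,400.00.
Pre-tax preferred-dividend burden = €152,000 ÷ (1 − 0.31) = €220,289.86.
DFL = EBIT ÷ [EBIT − I − D_p/(1−t)] = €3,019,000 ÷ [€3,019,000 − €1,216,400.00 − €220,289.86] = €3,019,000 ÷ €1,582,310.14 = 1.9080.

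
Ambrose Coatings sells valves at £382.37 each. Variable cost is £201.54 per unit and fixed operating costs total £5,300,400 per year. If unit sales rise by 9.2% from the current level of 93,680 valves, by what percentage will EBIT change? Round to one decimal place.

At 93,680 units, contribution = 93,680 × £180.83 = £16,940,154.40.
Operating income = contribution − fixed costs = £16,940,154.40 − £5,300,400 = £11,639,754.40.
So DOL = total CM / EBIT = £16,940,154.40 / £11,639,754.40 = 1.4554.
So EBIT moves 1.4554 × (+9.2%) = +13.4%.

+13.4%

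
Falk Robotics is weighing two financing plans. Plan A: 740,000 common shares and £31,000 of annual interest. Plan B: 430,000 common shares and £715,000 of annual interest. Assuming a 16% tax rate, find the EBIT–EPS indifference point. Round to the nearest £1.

At indifference, (EBIT − 31,000)(1 − t)/740,000 = (EBIT − 715,000)(1 − t)/430,000.
Cancelling (1 − t) and cross-multiplying: 430,000·(EBIT − 31,000) = 740,000·(EBIT − 715,000).
Solving, EBIT = (715,000·740,000 − 31,000·430,000) / (740,000 − 430,000) = 515,770,000,000 / 310,000 = 1,663,774.19.

£1,663,774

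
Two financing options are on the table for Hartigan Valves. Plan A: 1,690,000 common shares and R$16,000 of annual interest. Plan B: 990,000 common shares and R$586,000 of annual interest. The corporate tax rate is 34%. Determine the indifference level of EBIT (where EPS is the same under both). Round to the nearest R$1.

R$1,392,143

Set EPS_A = EPS_B: (EBIT − R$16,000)(1 − 0.34) ÷ 1,690,000 = (EBIT − R$586,000)(1 − 0.34) ÷ 990,000.
Cancelling (1 − t) and cross-multiplying: 990,000·(EBIT − 16,000) = 1,690,000·(EBIT − 586,000).
Solving, EBIT = (586,000·1,690,000 − 16,000·990,000) / (1,690,000 − 990,000) = 974,500,000,000 / 700,000 = 1,392,142.86.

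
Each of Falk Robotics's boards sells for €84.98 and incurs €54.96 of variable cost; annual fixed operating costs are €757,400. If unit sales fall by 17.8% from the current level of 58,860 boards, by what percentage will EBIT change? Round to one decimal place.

Contribution at this volume is 58,860 × €30.02 = €1,766,977.20.
Subtracting fixed costs: EBIT = €1,766,977.20 − €757,400 = €1,009,577.20.
Degree of operating leverage = €1,766,977.20 / €1,009,577.20 = 1.7502.
So EBIT moves 1.7502 × (-17.8%) = -31.2%.

-31.2%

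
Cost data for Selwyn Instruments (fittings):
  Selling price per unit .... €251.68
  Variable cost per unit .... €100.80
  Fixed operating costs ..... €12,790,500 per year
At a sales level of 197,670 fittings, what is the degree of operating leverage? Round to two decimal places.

1.75

At 197,670 units, contribution = 197,670 × €150.88 = €29,824,449.60.
EBIT = €29,824,449.60 − €12,790,500 = €17,033,949.60.
So DOL = total CM / EBIT = €29,824,449.60 / €17,033,949.60 = 1.7509.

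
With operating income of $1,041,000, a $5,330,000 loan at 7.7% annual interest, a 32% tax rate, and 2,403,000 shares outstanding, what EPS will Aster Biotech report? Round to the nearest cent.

$0.18

Pre-tax income = $1,041,000 − $410,410.00 = $630,590.00.
After tax at 32%: net income = $630,590.00 × 0.68 = $428,801.20.
EPS = $428,801.20 ÷ 2,403,000 = $0.18.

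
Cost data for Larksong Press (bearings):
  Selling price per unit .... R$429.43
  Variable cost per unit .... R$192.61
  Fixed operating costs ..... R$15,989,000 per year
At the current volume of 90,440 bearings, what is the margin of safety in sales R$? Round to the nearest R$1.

R$9,844,506

Each unit contributes R$429.43 − R$192.61 = R$236.82. Break-even units = R$15,989,000 ÷ R$236.82 = 67,515.41; break-even revenue = 67,515.41 × R$429.43 = R$28,993,143.61.
Current sales = 90,440 × R$429.43 = R$38,837,649.20.
Margin of safety = R$38,837,649.20 − R$28,993,143.61 = R$9,844,506.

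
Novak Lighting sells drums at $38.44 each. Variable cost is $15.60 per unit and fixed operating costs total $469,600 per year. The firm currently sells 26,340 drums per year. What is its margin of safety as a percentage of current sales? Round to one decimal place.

21.9%

Unit CM = price − variable cost = $38.44 − $15.60 = $22.84. Break-even units = $469,600 ÷ $22.84 = 20,560.42; break-even revenue = 20,560.42 × $38.44 = $790,342.56.
Actual sales revenue = 26,340 × $38.44 = $1,012,509.60.
Margin of safety = ($1,012,509.60 − $790,342.56) ÷ $1,012,509.60 = 21.9%.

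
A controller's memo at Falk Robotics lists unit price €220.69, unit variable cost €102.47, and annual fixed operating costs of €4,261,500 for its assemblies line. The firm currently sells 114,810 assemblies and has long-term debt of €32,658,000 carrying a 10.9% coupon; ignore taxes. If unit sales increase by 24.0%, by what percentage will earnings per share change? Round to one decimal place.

+56.6%

Contribution at this volume is 114,810 × €118.22 = €13,572,838.20.
Subtracting fixed costs: EBIT = €13,572,838.20 − €4,261,500 = €9,311,338.20.
Interest = €3,559,722.00, so EBIT − I = €5,751,616.20.
DCL = total CM / (EBIT − I) = €13,572,838.20 / €5,751,616.20 = 2.3598.
EPS therefore changes by 2.3598 × (+24.0%) = +56.6%.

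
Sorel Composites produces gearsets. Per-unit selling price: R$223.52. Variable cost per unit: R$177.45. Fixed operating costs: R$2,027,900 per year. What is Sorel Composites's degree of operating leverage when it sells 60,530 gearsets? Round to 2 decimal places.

3.67

Total contribution margin = 60,530 × R$46.07 = R$2,788,617.10.
Operating income = contribution − fixed costs = R$2,788,617.10 − R$2,027,900 = R$760,717.10.
So DOL = total CM / EBIT = R$2,788,617.10 / R$760,717.10 = 3.6658.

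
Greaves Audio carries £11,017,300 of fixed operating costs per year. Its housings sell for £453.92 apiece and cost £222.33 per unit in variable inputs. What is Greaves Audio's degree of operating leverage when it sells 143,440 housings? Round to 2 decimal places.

Total contribution margin = 143,440 × £231.59 = £33,219,269.60.
Subtracting fixed costs: EBIT = £33,219,269.60 − £11,017,300 = £22,201,969.60.
Degree of operating leverage = £33,219,269.60 / £22,201,969.60 = 1.4962.

1.50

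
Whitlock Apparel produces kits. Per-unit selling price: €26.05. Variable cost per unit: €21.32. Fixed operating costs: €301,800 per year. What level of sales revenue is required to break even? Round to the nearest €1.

€1,662,133

Contribution margin per unit = €26.05 − €21.32 = €4.73, a CM ratio of €4.73 ÷ €26.05 = 0.1816.
Break-even revenue = fixed costs × price ÷ CM = €301,800 × €26.05 ÷ €4.73 = €1,662,133.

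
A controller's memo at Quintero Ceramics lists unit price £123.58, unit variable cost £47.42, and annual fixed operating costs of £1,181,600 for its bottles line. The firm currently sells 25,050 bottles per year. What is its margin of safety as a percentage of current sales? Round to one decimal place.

Contribution margin per unit = £123.58 − £47.42 = £76.16. Break-even units = £1,181,600 ÷ £76.16 = 15,514.71; break-even revenue = 15,514.71 × £123.58 = £1,917,307.35.
Actual sales revenue = 25,050 × £123.58 = £3,095,679.00.
Margin of safety = (£3,095,679.00 − £1,917,307.35) ÷ £3,095,679.00 = 38.1%.

38.1%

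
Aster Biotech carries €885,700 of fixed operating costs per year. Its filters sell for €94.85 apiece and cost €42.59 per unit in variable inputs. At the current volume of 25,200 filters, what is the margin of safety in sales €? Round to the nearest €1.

Unit CM = price − variable cost = €94.85 − €42.59 = €52.26. Break-even units = €885,700 ÷ €52.26 = 16,947.95; break-even revenue = 16,947.95 × €94.85 = €1,607,513.30.
Current sales = 25,200 × €94.85 = €2,390,220.00.
Margin of safety = €2,390,220.00 − €1,607,513.30 = €782,707.

€782,707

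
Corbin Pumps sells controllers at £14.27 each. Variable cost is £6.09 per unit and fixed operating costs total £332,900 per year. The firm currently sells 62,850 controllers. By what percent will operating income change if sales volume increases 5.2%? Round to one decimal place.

+14.8%

At 62,850 units, contribution = 62,850 × £8.18 = £514,113.00.
Operating income = contribution − fixed costs = £514,113.00 − £332,900 = £181,213.00.
Degree of operating leverage = £514,113.00 / £181,213.00 = 2.8371.
Operating income changes by 2.8371 × +5.2% = +14.8%.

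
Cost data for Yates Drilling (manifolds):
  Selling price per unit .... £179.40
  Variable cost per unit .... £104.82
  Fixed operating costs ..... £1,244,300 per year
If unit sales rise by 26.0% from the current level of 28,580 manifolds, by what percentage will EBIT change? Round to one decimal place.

+62.5%

Total contribution margin = 28,580 × £74.58 = £2,131,496.40.
EBIT = £2,131,496.40 − £1,244,300 = £887,196.40.
DOL = contribution ÷ EBIT = £2,131,496.40 ÷ £887,196.40 = 2.4025.
So EBIT moves 2.4025 × (+26.0%) = +62.5%.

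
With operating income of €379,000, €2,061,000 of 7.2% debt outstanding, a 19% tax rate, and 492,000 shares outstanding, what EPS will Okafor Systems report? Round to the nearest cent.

Interest = €148,392.00, so EBT = €379,000 − €148,392.00 = €230,608.00.
Net income = €230,608.00 × (1 − 0.19) = €186,792.48.
EPS = €186,792.48 ÷ 492,000 = €0.38.

€0.38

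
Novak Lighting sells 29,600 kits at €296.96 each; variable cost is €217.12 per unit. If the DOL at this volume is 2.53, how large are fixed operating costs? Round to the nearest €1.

€1,429,168

Total contribution margin = 29,600 × €79.84 = €2,363,264.00.
DOL = contribution / EBIT, so EBIT = €2,363,264.00 / 2.53 = €934,096.44.
And FC = contribution − EBIT = €2,363,264.00 − €934,096.44 = €1,429,168.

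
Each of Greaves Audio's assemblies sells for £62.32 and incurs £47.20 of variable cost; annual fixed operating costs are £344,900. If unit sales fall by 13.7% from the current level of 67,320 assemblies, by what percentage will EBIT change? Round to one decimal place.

Total contribution margin = 67,320 × £15.12 = £1,017,878.40.
Subtracting fixed costs: EBIT = £1,017,878.40 − £344,900 = £672,978.40.
So DOL = total CM / EBIT = £1,017,878.40 / £672,978.40 = 1.5125.
Operating income changes by 1.5125 × -13.7% = -20.7%.

-20.7%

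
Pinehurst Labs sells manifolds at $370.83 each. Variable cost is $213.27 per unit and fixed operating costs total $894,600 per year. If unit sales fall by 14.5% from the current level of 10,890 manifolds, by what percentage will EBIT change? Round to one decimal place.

-30.3%

At 10,890 units, contribution = 10,890 × $157.56 = $1,715,828.40.
EBIT = $1,715,828.40 − $894,600 = $821,228.40.
So DOL = total CM / EBIT = $1,715,828.40 / $821,228.40 = 2.0893.
So EBIT moves 2.0893 × (-14.5%) = -30.3%.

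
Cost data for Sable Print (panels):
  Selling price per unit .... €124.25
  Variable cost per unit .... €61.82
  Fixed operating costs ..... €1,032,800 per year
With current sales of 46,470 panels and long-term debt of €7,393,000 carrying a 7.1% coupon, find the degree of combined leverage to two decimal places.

Contribution at this volume is 46,470 × €62.43 = €2,901,122.10.
Subtracting fixed costs: EBIT = €2,901,122.10 − €1,032,800 = €1,868,322.10. Interest = €524,903.00, so EBIT − I = €1,343,419.10.
Degree of total leverage = total CM / (EBIT − interest) = €2,901,122.10 / €1,343,419.10 = 2.1595.

2.16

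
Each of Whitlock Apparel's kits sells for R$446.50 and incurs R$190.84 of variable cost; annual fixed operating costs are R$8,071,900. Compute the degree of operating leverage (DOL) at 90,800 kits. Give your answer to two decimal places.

Contribution at this volume is 90,800 × R$255.66 = R$23,213,928.00.
Operating income = contribution − fixed costs = R$23,213,928.00 − R$8,071,900 = R$15,142,028.00.
So DOL = total CM / EBIT = R$23,213,928.00 / R$15,142,028.00 = 1.5331.

1.53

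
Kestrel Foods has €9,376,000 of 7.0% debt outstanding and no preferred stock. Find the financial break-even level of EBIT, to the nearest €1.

Annual interest = 7.0% × €9,376,000 = €656,320.00.
With no preferred dividends, EPS = 0 when EBIT exactly covers interest, so the financial break-even EBIT is €656,320.00.

€656,320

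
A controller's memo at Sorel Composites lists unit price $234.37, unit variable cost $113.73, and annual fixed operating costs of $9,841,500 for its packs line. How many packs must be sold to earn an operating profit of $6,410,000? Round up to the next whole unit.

134,711 packs

Each unit contributes $234.37 − $113.73 = $120.64.
Units = (FC + target) / CM = ($9,841,500 + $6,410,000) / $120.64 = 134,710.71, so 134,711 packs.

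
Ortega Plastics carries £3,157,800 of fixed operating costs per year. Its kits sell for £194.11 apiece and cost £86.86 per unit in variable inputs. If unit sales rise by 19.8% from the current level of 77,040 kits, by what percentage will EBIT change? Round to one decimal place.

+32.0%

Total contribution margin = 77,040 × £107.25 = £8,262,540.00.
Operating income = contribution − fixed costs = £8,262,540.00 − £3,157,800 = £5,104,740.00.
DOL = contribution ÷ EBIT = £8,262,540.00 ÷ £5,104,740.00 = 1.6186.
So EBIT moves 1.6186 × (+19.8%) = +32.0%.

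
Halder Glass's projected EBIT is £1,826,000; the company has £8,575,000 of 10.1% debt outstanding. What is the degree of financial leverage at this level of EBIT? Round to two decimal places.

Annual interest charges come to £866,075.00.
Degree of financial leverage = EBIT / (EBIT − interest) = £1,826,000 / £959,925.00 = 1.9022.

1.90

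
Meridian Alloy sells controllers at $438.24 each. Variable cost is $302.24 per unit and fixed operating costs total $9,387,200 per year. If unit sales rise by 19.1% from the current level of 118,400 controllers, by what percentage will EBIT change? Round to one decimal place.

At 118,400 units, contribution = 118,400 × $136.00 = $16,102,400.00.
Operating income = contribution − fixed costs = $16,102,400.00 − $9,387,200 = $6,715,200.00.
So DOL = total CM / EBIT = $16,102,400.00 / $6,715,200.00 = 2.3979.
Operating income changes by 2.3979 × +19.1% = +45.8%.

+45.8%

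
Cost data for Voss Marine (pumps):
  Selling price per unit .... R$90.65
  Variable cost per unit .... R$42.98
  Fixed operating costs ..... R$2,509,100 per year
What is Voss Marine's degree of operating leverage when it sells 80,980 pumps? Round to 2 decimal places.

Contribution at this volume is 80,980 × R$47.67 = R$3,860,316.60.
Operating income = contribution − fixed costs = R$3,860,316.60 − R$2,509,100 = R$1,351,216.60.
So DOL = total CM / EBIT = R$3,860,316.60 / R$1,351,216.60 = 2.8569.

2.86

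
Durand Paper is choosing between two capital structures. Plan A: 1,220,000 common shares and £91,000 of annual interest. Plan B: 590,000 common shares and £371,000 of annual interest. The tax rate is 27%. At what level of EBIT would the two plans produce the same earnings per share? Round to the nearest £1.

£633,222

At indifference, (EBIT − 91,000)(1 − t)/1,220,000 = (EBIT − 371,000)(1 − t)/590,000.
The (1 − t) factor cancels: (EBIT − 91,000) × 590,000 = (EBIT − 371,000) × 1,220,000.
EBIT × (1,220,000 − 590,000) = 371,000 × 1,220,000 − 91,000 × 590,000 = 398,930,000,000, so EBIT = 398,930,000,000 ÷ 630,000 = 633,222.22.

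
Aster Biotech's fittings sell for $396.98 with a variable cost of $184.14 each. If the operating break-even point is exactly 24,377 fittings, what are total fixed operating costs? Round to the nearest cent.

$5,188,400.68

Each unit contributes $396.98 − $184.14 = $212.84.
Since BE = FC / CM, FC = 24,377 × $212.84 = $5,188,400.68.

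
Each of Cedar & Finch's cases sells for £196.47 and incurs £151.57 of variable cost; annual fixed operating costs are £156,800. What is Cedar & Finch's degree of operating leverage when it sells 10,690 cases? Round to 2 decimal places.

1.49

Contribution at this volume is 10,690 × £44.90 = £479,981.00.
Subtracting fixed costs: EBIT = £479,981.00 − £156,800 = £323,181.00.
So DOL = total CM / EBIT = £479,981.00 / £323,181.00 = 1.4852.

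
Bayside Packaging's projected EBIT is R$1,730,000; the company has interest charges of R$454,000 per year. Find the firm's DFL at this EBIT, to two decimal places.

1.36

Annual interest charges come to R$454,000.00.
DFL = EBIT ÷ (EBIT − I) = R$1,730,000 ÷ (R$1,730,000 − R$454,000.00) = R$1,730,000 ÷ R$1,276,000.00 = 1.3558.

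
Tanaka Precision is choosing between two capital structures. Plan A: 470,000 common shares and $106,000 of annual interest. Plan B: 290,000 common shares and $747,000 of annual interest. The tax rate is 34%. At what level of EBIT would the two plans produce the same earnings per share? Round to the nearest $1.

$1,779,722

Set EPS_A = EPS_B: (EBIT − $106,000)(1 − 0.34) ÷ 470,000 = (EBIT − $747,000)(1 − 0.34) ÷ 290,000.
Cancelling (1 − t) and cross-multiplying: 290,000·(EBIT − 106,000) = 470,000·(EBIT − 747,000).
EBIT × (470,000 − 290,000) = 747,000 × 470,000 − 106,000 × 290,000 = 320,350,000,000, so EBIT = 320,350,000,000 ÷ 180,000 = 1,779,722.22.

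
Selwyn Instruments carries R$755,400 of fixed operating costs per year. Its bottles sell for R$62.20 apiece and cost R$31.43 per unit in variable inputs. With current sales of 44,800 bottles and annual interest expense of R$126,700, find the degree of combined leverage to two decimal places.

2.78

Total contribution margin = 44,800 × R$30.77 = R$1,378,496.00.
Subtracting fixed costs: EBIT = R$1,378,496.00 − R$755,400 = R$623,096.00. Interest = R$126,700.00, so EBIT − I = R$496,396.00.
Degree of total leverage = total CM / (EBIT − interest) = R$1,378,496.00 / R$496,396.00 = 2.7770.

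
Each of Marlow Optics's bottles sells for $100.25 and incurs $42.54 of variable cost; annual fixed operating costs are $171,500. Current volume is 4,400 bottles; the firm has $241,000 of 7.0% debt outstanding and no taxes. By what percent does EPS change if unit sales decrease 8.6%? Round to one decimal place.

At 4,400 units, contribution = 4,400 × $57.71 = $253,924.00.
Operating income = contribution − fixed costs = $253,924.00 − $171,500 = $82,424.00.
After interest of $16,870.00, pre-tax earnings = $65,554.00.
Degree of combined leverage = contribution ÷ (EBIT − I) = $253,924.00 ÷ $65,554.00 = 3.8735.
EPS therefore changes by 3.8735 × (-8.6%) = -33.3%.

-33.3%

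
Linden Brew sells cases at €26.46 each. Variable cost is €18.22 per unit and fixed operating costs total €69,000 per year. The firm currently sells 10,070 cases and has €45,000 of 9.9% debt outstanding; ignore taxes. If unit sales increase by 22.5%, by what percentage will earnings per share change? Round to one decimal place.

+196.1%

At 10,070 units, contribution = 10,070 × €8.24 = €82,976.80.
Operating income = contribution − fixed costs = €82,976.80 − €69,000 = €13,976.80.
After interest of €4,455.00, pre-tax earnings = €9,521.80.
Degree of combined leverage = contribution ÷ (EBIT − I) = €82,976.80 ÷ €9,521.80 = 8.7144.
%ΔEPS = DCL × %ΔSales = 8.7144 × +22.5% = +196.1%.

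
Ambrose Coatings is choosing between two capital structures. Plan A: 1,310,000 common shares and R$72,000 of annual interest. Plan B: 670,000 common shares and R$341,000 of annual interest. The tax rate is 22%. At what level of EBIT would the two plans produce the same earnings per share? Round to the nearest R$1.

R$622,609

At indifference, (EBIT − 72,000)(1 − t)/1,310,000 = (EBIT − 341,000)(1 − t)/670,000.
The (1 − t) factor cancels: (EBIT − 72,000) × 670,000 = (EBIT − 341,000) × 1,310,000.
Solving, EBIT = (341,000·1,310,000 − 72,000·670,000) / (1,310,000 − 670,000) = 398,470,000,000 / 640,000 = 622,609.38.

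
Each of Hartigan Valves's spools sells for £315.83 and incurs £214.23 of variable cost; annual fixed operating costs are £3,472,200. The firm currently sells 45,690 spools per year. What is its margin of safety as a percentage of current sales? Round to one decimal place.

Unit CM = price − variable cost = £315.83 − £214.23 = £101.60. Break-even units = £3,472,200 ÷ £101.60 = 34,175.20; break-even revenue = 34,175.20 × £315.83 = £10,793,552.42.
Current sales = 45,690 × £315.83 = £14,430,272.70.
Margin of safety = (£14,430,272.70 − £10,793,552.42) ÷ £14,430,272.70 = 25.2%.

25.2%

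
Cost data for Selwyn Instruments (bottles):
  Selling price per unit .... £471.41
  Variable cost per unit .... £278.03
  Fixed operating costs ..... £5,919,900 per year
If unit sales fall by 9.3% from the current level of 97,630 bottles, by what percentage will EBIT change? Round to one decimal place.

At 97,630 units, contribution = 97,630 × £193.38 = £18,879,689.40.
EBIT = £18,879,689.40 − £5,919,900 = £12,959,789.40.
Degree of operating leverage = £18,879,689.40 / £12,959,789.40 = 1.4568.
Operating income changes by 1.4568 × -9.3% = -13.5%.

-13.5%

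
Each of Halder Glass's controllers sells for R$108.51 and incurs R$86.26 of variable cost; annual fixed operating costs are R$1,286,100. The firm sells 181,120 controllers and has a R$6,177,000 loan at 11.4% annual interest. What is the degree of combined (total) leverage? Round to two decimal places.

Total contribution margin = 181,120 × R$22.25 = R$4,029,920.00.
EBIT = R$4,029,920.00 − R$1,286,100 = R$2,743,820.00. Interest = R$704,178.00.
DOL = R$4,029,920.00 ÷ R$2,743,820.00 = 1.4687; DFL = R$2,743,820.00 ÷ R$2,039,642.00 = 1.3452.
Combined leverage = 1.4687 × 1.3452 = 1.9757.

1.98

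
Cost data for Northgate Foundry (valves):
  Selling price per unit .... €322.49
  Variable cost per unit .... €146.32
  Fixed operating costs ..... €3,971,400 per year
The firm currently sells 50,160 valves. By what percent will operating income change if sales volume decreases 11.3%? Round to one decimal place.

-20.5%

Contribution at this volume is 50,160 × €176.17 = €8,836,687.20.
Operating income = contribution − fixed costs = €8,836,687.20 − €3,971,400 = €4,865,287.20.
So DOL = total CM / EBIT = €8,836,687.20 / €4,865,287.20 = 1.8163.
So EBIT moves 1.8163 × (-11.3%) = -20.5%.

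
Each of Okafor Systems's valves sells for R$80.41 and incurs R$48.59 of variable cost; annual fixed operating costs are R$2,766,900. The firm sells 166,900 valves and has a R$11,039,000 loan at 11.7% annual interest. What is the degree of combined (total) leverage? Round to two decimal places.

Total contribution margin = 166,900 × R$31.82 = R$5,310,758.00.
Operating income = contribution − fixed costs = R$5,310,758.00 − R$2,766,900 = R$2,543,858.00. Interest = R$1,291,563.00, so EBIT − I = R$1,252,295.00.
DCL = contribution ÷ (EBIT − I) = R$5,310,758.00 ÷ R$1,252,295.00 = 4.2408.

4.24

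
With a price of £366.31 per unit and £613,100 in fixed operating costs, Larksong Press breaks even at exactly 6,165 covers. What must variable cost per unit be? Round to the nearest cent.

£266.86

At break-even, FC = Q × (P − VC), so P − VC = £613,100 ÷ 6,165 = £99.4485.
Variable cost per unit = £366.31 − £99.4485 = £266.86.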